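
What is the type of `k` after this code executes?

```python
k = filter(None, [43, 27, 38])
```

filter() returns a filter iterator object

filter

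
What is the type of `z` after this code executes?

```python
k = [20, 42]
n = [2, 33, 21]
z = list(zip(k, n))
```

list(zip(...)) returns a list of tuples

list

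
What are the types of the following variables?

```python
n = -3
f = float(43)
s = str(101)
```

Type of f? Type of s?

f is float; s is str

float, str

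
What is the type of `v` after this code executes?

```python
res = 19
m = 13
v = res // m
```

int // int returns int (19 // 13 = 1)

int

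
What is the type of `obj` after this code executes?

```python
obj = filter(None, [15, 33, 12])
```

filter() returns a filter iterator object

filter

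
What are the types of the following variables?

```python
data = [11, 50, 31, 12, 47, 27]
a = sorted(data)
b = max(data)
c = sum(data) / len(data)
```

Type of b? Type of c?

max of ints returns int; int / int returns float

int, float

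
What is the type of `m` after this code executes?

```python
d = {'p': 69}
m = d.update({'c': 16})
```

dict.update() returns None

NoneType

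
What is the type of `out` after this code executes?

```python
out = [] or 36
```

'or' returns first truthy value (36, which is int)

int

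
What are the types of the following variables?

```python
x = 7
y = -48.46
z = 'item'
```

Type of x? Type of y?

x is int; y is float

int, float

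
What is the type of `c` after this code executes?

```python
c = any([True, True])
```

any() returns bool

bool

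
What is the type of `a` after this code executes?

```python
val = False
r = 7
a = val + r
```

bool + int returns int (False is 0, so 0 + 7 = 7)

int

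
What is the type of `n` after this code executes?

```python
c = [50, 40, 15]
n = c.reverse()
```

list.reverse() returns None

NoneType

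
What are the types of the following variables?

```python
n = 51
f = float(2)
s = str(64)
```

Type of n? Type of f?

n is int; f is float

int, float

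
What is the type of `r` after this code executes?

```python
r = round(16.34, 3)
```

round() with ndigits arg returns float

float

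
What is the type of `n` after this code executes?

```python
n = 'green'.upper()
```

str.upper() returns str

str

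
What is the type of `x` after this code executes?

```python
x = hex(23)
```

hex() returns str representation

str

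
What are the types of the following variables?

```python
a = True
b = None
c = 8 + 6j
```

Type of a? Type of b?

a is bool; b is NoneType

bool, NoneType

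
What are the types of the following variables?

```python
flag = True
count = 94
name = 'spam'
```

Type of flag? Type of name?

flag is bool; name is str

bool, str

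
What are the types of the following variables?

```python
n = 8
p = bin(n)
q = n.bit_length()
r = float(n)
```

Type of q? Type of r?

int.bit_length() returns int; float() returns float

int, float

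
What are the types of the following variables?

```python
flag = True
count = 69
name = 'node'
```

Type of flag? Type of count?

flag is bool; count is int

bool, int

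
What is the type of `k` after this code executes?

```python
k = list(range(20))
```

list(range(...)) returns list

list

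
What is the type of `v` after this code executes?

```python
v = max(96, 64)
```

max() of ints returns int

int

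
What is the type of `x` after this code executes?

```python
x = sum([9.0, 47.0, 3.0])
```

sum() of floats returns float

float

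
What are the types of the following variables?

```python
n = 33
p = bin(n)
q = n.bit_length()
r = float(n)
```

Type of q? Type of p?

int.bit_length() returns int; bin() returns str

int, str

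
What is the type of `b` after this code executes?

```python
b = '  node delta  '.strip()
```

str.strip() returns str

str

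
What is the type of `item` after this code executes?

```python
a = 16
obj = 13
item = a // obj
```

int // int returns int (16 // 13 = 1)

int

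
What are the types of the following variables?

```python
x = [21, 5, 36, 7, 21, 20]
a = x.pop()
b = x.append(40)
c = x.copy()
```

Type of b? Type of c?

list.append() returns None; list.copy() returns list

NoneType, list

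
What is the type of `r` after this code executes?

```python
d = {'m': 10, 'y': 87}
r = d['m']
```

Accessing dict[str, int] with key 'm' returns int value 10

int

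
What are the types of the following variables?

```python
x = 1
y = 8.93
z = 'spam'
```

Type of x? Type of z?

x is int; z is str

int, str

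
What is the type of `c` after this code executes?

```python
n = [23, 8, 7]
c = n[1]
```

Indexing a list of ints returns int (n[1] = 8)

int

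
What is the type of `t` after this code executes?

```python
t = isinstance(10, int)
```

isinstance() returns bool

bool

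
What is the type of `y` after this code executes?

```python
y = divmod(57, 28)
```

divmod() returns a tuple (quotient, remainder)

tuple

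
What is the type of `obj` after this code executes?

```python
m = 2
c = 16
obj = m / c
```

int / int always returns float in Python 3 (2 / 16 = 0.125)

float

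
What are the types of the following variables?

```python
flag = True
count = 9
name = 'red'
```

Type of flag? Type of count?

flag is bool; count is int

bool, int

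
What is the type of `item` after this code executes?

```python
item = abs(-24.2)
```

abs() of float returns float

float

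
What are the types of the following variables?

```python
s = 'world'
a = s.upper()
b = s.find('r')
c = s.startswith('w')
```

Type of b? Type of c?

str.find() returns int; str.startswith() returns bool

int, bool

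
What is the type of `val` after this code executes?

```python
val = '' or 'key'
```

'or' returns first truthy value ('key', which is str)

str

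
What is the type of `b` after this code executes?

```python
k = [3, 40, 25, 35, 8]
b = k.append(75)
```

list.append() returns None (mutates in place)

NoneType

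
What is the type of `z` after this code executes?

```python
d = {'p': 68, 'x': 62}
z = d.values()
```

.values() returns a dict_values view object

dict_values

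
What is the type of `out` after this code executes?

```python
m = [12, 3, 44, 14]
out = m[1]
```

Indexing a list of ints returns int (m[1] = 3)

int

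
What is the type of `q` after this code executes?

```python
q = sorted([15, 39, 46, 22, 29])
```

sorted() always returns list

list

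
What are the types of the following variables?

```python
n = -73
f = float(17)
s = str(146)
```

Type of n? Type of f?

n is int; f is float

int, float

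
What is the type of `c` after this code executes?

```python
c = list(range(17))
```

list(range(...)) returns list

list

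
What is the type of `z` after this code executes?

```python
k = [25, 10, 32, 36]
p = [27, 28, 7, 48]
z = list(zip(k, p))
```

list(zip(...)) returns a list of tuples

list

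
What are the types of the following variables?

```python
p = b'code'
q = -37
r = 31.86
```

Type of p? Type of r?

p is bytes; r is float

bytes, float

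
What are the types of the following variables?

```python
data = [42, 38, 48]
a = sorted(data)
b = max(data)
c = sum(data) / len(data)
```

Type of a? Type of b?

sorted() returns list; max of ints returns int

list, int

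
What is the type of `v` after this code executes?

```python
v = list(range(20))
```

list(range(...)) returns list

list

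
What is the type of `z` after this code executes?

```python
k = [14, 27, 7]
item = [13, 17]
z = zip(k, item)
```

zip() returns a zip iterator object

zip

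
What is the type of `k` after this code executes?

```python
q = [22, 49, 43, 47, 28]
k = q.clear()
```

list.clear() returns None

NoneType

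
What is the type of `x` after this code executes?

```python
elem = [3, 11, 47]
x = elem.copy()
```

list.copy() returns list

list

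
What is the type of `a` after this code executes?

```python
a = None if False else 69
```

Ternary: condition is False, else branch (69) taken → int

int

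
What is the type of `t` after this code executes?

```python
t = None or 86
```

'or' with None returns the other value (86, int)

int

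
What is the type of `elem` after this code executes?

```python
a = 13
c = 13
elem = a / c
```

int / int always returns float in Python 3 (13 / 13 = 1)

float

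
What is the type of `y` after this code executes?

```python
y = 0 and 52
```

'and' returns the first falsy value (0, which is int)

int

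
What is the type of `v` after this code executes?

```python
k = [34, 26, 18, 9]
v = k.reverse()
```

list.reverse() returns None

NoneType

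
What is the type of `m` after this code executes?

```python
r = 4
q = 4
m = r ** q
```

int ** positive int returns int (4 ** 4 = 256)

int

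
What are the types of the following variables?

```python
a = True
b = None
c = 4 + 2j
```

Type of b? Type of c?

b is NoneType; c is complex

NoneType, complex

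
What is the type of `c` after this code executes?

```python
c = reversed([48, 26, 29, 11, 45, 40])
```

reversed() on a list returns a list_reverseiterator

list_reverseiterator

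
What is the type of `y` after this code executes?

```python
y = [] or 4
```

'or' returns first truthy value (4, which is int)

int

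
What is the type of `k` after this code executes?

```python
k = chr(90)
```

chr() returns str (single character)

str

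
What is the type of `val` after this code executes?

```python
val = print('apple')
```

print() returns None

NoneType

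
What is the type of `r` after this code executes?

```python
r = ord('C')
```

ord() returns int (Unicode code point)

int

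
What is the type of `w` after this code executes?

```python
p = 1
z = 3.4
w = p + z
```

int + float returns float (1 + 3.4 = 4.4)

float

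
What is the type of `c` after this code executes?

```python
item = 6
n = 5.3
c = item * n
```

int * float returns float (6 * 5.3 = 31.8)

float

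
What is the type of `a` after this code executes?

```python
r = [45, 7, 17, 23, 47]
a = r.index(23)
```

list.index() returns int

int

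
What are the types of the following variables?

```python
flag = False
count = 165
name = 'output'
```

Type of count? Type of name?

count is int; name is str

int, str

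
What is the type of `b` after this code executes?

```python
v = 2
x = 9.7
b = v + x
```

int + float returns float (2 + 9.7 = 11.7)

float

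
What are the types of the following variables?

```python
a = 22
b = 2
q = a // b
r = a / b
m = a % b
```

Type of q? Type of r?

int // int returns int; int / int returns float

int, float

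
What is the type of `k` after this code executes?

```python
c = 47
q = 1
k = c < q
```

Comparison operators return bool

bool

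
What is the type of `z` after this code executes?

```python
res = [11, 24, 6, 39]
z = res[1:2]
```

Slicing a list always returns a list

list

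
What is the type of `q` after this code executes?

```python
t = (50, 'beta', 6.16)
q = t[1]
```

Index 1 of tuple is 'beta' which is str

str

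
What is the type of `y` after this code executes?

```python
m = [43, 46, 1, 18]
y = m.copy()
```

list.copy() returns list

list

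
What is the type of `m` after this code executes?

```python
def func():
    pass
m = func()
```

A function with no return statement returns None

NoneType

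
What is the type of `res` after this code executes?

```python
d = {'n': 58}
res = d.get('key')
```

dict.get() returns None when key 'key' is not found and no default given

NoneType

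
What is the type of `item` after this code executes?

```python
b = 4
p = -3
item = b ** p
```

int ** negative int returns float

float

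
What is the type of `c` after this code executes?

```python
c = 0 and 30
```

'and' returns the first falsy value (0, which is int)

int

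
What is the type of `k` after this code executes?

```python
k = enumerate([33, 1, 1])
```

enumerate() returns an enumerate iterator object

enumerate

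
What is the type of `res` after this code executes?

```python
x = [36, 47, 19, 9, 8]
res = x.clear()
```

list.clear() returns None

NoneType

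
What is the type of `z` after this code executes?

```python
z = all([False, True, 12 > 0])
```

all() returns bool

bool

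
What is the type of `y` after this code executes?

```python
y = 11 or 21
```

'or' returns the first truthy value (11, which is int)

int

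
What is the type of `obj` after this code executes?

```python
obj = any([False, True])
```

any() returns bool

bool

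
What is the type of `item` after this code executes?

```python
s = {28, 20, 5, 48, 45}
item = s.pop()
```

Popping from a set of ints returns int

int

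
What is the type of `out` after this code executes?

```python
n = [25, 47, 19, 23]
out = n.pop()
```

list.pop() returns the popped element (int here)

int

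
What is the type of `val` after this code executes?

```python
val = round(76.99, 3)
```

round() with ndigits arg returns float

float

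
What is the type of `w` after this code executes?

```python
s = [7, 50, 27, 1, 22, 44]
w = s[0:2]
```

Slicing a list always returns a list

list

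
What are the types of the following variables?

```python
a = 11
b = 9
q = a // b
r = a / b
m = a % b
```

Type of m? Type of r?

int % int returns int; int / int returns float

int, float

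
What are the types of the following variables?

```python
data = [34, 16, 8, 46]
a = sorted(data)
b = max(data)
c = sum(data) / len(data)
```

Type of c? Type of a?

int / int returns float; sorted() returns list

float, list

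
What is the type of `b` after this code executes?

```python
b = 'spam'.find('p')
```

str.find() returns int (index, or -1)

int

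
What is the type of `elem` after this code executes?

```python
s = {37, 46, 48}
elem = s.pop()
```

Popping from a set of ints returns int

int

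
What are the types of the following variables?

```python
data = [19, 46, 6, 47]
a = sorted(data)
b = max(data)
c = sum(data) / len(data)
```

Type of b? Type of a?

max of ints returns int; sorted() returns list

int, list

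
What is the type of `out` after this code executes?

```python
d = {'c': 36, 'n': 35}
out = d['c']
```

Accessing dict[str, int] with key 'c' returns int value 36

int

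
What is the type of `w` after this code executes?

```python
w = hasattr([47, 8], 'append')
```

hasattr() returns bool

bool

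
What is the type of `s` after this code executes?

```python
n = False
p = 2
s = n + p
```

bool + int returns int (False is 0, so 0 + 2 = 2)

int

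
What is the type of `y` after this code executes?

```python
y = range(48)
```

range() returns a range object

range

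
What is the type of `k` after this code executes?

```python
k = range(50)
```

range() returns a range object

range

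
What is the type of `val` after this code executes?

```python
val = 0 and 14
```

'and' returns the first falsy value (0, which is int)

int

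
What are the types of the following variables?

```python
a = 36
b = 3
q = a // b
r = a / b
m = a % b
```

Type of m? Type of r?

int % int returns int; int / int returns float

int, float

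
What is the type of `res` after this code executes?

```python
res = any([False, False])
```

any() returns bool

bool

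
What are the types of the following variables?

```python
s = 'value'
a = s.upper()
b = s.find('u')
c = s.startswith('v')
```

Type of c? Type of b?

str.startswith() returns bool; str.find() returns int

bool, int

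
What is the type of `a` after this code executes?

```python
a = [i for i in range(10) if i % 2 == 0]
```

A list comprehension [...] produces a list

list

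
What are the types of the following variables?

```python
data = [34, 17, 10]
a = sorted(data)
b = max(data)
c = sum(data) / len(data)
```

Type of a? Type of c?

sorted() returns list; int / int returns float

list, float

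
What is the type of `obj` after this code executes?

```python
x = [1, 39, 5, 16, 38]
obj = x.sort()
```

list.sort() returns None (sorts in place)

NoneType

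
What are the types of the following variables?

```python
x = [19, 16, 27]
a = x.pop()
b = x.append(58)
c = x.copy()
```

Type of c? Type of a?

list.copy() returns list; list.pop() returns the element (int)

list, int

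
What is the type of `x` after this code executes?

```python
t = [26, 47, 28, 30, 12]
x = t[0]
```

Indexing a list of ints returns int (t[0] = 26)

int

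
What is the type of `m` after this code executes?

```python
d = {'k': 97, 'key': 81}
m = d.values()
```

.values() returns a dict_values view object

dict_values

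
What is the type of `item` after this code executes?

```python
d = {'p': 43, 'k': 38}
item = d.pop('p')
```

dict.pop() returns the value (int)

int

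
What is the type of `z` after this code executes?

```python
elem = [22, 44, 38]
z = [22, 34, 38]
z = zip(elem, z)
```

zip() returns a zip iterator object

zip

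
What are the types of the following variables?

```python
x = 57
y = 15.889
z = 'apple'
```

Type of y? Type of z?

y is float; z is str

float, str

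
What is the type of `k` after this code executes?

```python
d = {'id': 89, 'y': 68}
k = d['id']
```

Accessing dict[str, int] with key 'id' returns int value 89

int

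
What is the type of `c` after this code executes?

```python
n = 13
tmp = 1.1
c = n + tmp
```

int + float returns float (13 + 1.1 = 14.1)

float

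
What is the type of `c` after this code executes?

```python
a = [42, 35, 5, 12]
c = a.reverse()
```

list.reverse() returns None

NoneType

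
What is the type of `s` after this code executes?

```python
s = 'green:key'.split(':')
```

str.split() returns list

list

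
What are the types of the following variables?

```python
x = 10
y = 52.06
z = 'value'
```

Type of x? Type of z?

x is int; z is str

int, str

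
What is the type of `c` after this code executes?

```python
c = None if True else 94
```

Ternary: condition is True, if branch (None) taken → NoneType

NoneType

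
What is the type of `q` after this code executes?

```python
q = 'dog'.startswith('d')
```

str.startswith() returns bool

bool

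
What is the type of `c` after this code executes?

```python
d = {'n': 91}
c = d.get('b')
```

dict.get() returns None when key 'b' is not found and no default given

NoneType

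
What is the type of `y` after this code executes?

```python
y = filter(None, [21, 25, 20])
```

filter() returns a filter iterator object

filter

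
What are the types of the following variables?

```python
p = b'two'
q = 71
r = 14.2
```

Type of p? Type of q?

p is bytes; q is int

bytes, int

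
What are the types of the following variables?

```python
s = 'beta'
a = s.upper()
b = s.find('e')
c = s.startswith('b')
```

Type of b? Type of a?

str.find() returns int; str.upper() returns str

int, str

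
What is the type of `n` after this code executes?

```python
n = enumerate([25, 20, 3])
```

enumerate() returns an enumerate iterator object

enumerate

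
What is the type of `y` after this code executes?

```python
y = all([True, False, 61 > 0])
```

all() returns bool

bool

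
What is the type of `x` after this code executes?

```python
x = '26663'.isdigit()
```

str.isdigit() returns bool

bool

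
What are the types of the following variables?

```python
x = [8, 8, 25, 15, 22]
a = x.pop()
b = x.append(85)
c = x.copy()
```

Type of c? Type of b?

list.copy() returns list; list.append() returns None

list, NoneType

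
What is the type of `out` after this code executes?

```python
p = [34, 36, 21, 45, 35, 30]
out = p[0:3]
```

Slicing a list always returns a list

list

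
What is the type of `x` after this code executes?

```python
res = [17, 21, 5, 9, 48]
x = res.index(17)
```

list.index() returns int

int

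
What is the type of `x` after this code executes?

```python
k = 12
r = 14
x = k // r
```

int // int returns int (12 // 14 = 0)

int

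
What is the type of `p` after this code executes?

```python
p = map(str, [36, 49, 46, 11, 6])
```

map() returns a map iterator object

map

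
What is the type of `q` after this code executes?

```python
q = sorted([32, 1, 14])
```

sorted() always returns list

list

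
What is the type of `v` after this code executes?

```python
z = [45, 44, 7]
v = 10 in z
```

'in' operator returns bool

bool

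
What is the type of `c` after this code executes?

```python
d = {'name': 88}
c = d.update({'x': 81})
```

dict.update() returns None

NoneType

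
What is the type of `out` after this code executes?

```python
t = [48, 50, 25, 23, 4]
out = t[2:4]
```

Slicing a list always returns a list

list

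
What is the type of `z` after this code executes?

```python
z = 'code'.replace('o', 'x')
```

str.replace() returns str

str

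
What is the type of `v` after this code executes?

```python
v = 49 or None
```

'or' returns first truthy value (49, int)

int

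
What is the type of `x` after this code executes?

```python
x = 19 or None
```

'or' returns first truthy value (19, int)

int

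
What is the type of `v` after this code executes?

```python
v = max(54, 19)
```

max() of ints returns int

int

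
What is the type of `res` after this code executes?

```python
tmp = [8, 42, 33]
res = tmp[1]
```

Indexing a list of ints returns int (tmp[1] = 42)

int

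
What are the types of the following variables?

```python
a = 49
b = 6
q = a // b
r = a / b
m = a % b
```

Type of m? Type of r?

int % int returns int; int / int returns float

int, float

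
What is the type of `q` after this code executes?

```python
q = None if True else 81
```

Ternary: condition is True, if branch (None) taken → NoneType

NoneType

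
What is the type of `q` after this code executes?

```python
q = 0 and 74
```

'and' returns the first falsy value (0, which is int)

int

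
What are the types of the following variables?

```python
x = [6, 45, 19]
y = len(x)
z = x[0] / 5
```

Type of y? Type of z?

len() returns int; int / int returns float

int, float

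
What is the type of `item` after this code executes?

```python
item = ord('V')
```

ord() returns int (Unicode code point)

int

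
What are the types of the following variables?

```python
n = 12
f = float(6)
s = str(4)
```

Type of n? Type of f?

n is int; f is float

int, float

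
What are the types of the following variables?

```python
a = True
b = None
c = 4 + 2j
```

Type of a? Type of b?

a is bool; b is NoneType

bool, NoneType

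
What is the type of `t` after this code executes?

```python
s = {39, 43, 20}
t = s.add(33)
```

set.add() returns None (mutates in place)

NoneType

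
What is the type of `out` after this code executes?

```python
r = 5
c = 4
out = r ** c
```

int ** positive int returns int (5 ** 4 = 625)

int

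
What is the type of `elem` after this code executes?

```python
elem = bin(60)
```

bin() returns str representation

str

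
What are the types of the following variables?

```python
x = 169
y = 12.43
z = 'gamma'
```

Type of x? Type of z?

x is int; z is str

int, str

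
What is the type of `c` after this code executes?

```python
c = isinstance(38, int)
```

isinstance() returns bool

bool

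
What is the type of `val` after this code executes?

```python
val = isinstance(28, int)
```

isinstance() returns bool

bool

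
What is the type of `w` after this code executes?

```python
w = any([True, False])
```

any() returns bool

bool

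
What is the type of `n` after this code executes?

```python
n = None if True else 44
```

Ternary: condition is True, if branch (None) taken → NoneType

NoneType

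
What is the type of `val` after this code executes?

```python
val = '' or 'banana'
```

'or' returns first truthy value ('banana', which is str)

str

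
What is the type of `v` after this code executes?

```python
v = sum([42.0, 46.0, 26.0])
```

sum() of floats returns float

float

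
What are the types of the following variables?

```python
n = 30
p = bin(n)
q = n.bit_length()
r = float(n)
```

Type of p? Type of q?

bin() returns str; int.bit_length() returns int

str, int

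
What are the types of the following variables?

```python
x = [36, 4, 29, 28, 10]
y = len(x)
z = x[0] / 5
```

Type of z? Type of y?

int / int returns float; len() returns int

float, int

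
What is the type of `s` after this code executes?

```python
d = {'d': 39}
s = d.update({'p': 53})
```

dict.update() returns None

NoneType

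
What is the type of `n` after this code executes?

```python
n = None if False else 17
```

Ternary: condition is False, else branch (17) taken → int

int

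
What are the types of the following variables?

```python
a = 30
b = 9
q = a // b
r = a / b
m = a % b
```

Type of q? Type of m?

int // int returns int; int % int returns int

int, int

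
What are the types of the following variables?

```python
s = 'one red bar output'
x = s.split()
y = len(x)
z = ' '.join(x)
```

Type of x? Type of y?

str.split() returns list; len() returns int

list, int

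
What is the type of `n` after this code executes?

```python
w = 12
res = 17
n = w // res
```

int // int returns int (12 // 17 = 0)

int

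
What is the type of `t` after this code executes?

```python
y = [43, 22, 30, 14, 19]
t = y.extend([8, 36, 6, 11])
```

list.extend() returns None

NoneType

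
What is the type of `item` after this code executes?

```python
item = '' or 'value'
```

'or' returns first truthy value ('value', which is str)

str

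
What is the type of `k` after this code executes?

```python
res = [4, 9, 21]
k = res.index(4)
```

list.index() returns int

int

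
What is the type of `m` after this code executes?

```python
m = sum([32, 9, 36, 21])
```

sum() of ints returns int

int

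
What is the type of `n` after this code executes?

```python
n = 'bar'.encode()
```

str.encode() returns bytes

bytes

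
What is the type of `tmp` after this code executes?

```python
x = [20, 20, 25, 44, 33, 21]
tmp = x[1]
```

Indexing a list of ints returns int (x[1] = 20)

int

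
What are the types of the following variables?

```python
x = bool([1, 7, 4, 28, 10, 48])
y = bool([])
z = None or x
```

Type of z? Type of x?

None or <bool> returns the bool; bool() returns bool

bool, bool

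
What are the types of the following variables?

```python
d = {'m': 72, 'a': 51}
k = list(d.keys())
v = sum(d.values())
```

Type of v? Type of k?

sum of int values returns int; list(...) returns list

int, list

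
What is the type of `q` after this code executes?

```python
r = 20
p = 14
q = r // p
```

int // int returns int (20 // 14 = 1)

int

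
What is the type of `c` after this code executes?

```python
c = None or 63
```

'or' with None returns the other value (63, int)

int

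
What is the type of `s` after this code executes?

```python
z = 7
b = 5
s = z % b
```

int % int returns int (7 % 5 = 2)

int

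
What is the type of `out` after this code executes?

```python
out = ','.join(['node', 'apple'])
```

str.join() returns str

str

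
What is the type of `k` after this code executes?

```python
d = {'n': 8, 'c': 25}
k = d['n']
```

Accessing dict[str, int] with key 'n' returns int value 8

int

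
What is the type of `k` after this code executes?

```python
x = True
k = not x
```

'not' always returns bool

bool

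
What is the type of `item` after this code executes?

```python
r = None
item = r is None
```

'is' comparison returns bool

bool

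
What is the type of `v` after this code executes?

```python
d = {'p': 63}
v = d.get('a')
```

dict.get() returns None when key 'a' is not found and no default given

NoneType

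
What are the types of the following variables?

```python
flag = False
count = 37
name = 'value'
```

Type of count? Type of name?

count is int; name is str

int, str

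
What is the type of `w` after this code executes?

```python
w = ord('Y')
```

ord() returns int (Unicode code point)

int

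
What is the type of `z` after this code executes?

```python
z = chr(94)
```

chr() returns str (single character)

str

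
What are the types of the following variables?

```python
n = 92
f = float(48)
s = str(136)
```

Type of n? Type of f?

n is int; f is float

int, float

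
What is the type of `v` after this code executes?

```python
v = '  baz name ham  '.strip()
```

str.strip() returns str

str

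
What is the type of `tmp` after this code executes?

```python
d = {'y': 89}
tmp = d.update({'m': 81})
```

dict.update() returns None

NoneType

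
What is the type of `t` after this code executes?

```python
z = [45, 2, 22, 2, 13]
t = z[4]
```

Indexing a list of ints returns int (z[4] = 13)

int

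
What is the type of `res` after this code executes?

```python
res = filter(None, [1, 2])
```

filter() returns a filter iterator object

filter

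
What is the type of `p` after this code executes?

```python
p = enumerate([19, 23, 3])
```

enumerate() returns an enumerate iterator object

enumerate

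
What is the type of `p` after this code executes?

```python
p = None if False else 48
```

Ternary: condition is False, else branch (48) taken → int

int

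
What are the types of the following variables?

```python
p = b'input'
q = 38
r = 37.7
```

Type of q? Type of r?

q is int; r is float

int, float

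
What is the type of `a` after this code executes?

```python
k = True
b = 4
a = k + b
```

bool + int returns int (True is 1, so 1 + 4 = 5)

int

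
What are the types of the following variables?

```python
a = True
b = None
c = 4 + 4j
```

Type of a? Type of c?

a is bool; c is complex

bool, complex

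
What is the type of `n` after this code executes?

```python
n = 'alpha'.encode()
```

str.encode() returns bytes

bytes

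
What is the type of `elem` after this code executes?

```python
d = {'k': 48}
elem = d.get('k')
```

dict.get() returns the value (int) when key is found

int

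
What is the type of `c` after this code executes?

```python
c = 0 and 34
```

'and' returns the first falsy value (0, which is int)

int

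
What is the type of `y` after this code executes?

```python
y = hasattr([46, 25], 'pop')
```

hasattr() returns bool

bool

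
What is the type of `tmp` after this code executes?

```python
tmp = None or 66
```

'or' with None returns the other value (66, int)

int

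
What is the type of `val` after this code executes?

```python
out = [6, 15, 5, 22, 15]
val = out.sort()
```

list.sort() returns None (sorts in place)

NoneType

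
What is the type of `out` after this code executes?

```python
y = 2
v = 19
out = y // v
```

int // int returns int (2 // 19 = 0)

int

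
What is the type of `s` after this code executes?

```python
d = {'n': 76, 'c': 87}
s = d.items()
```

dict.items() returns a dict_items view

dict_items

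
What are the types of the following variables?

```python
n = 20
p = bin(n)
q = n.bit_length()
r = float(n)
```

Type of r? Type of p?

float() returns float; bin() returns str

float, str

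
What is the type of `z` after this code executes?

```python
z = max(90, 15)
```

max() of ints returns int

int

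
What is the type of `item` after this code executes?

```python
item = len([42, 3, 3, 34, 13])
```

len() always returns int

int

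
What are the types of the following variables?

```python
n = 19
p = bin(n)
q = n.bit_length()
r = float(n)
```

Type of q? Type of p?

int.bit_length() returns int; bin() returns str

int, str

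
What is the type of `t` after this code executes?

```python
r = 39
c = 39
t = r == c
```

Equality comparison returns bool

bool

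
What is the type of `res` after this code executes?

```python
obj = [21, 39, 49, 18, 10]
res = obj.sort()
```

list.sort() returns None (sorts in place)

NoneType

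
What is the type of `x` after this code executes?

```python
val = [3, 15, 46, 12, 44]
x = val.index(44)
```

list.index() returns int

int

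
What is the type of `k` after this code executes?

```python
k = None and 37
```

'and' returns first falsy value (None)

NoneType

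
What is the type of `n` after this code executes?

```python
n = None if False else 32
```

Ternary: condition is False, else branch (32) taken → int

int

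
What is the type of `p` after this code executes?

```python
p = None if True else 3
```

Ternary: condition is True, if branch (None) taken → NoneType

NoneType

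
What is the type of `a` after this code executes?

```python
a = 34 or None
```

'or' returns first truthy value (34, int)

int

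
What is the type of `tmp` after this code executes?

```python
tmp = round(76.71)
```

round() with no ndigits arg returns int

int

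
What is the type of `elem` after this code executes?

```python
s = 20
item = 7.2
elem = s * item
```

int * float returns float (20 * 7.2 = 144.0)

float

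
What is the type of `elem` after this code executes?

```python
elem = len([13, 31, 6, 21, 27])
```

len() always returns int

int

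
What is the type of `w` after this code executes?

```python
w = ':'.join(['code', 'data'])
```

str.join() returns str

str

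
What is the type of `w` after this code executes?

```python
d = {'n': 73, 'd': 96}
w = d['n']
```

Accessing dict[str, int] with key 'n' returns int value 73

int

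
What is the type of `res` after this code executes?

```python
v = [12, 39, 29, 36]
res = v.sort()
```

list.sort() returns None (sorts in place)

NoneType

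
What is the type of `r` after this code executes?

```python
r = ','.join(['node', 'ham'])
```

str.join() returns str

str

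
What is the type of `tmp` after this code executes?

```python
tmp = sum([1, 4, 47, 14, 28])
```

sum() of ints returns int

int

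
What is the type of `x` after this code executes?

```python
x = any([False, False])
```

any() returns bool

bool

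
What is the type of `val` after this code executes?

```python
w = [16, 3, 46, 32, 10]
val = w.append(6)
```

list.append() returns None (mutates in place)

NoneType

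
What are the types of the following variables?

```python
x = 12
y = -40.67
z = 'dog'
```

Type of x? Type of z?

x is int; z is str

int, str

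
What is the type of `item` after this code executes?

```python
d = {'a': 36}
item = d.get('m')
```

dict.get() returns None when key 'm' is not found and no default given

NoneType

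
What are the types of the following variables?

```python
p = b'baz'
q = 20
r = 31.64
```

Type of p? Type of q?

p is bytes; q is int

bytes, int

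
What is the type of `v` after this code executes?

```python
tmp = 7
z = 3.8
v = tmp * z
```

int * float returns float (7 * 3.8 = 26.6)

float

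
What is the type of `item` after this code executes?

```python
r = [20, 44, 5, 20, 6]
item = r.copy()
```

list.copy() returns list

list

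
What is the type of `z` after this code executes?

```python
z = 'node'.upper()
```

str.upper() returns str

str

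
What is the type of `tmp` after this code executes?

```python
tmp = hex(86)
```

hex() returns str representation

str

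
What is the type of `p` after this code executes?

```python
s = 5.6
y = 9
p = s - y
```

float - int returns float (5.6 - 9 = -3.4)

float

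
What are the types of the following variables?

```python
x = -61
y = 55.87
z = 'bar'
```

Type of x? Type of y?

x is int; y is float

int, float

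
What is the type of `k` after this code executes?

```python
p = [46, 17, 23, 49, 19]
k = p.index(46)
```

list.index() returns int

int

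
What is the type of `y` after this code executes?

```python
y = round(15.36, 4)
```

round() with ndigits arg returns float

float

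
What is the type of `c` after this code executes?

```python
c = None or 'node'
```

'or' with None returns the other value ('node', str)

str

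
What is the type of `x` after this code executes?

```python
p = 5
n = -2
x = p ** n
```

int ** negative int returns float

float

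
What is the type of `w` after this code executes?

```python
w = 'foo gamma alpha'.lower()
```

str.lower() returns str

str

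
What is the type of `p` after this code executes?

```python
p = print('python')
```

print() returns None

NoneType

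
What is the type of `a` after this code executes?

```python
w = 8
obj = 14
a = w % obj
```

int % int returns int (8 % 14 = 8)

int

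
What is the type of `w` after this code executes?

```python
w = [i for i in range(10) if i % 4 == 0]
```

A list comprehension [...] produces a list

list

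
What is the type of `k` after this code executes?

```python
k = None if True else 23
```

Ternary: condition is True, if branch (None) taken → NoneType

NoneType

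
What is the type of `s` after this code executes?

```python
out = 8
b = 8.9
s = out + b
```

int + float returns float (8 + 8.9 = 16.9)

float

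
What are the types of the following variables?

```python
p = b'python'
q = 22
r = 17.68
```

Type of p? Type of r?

p is bytes; r is float

bytes, float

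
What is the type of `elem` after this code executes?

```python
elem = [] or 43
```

'or' returns first truthy value (43, which is int)

int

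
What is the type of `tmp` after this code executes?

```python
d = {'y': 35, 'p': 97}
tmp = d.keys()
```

.keys() returns a dict_keys view object

dict_keys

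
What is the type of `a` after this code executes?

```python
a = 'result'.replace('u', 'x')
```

str.replace() returns str

str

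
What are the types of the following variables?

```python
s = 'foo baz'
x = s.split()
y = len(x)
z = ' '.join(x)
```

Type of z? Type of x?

str.join() returns str; str.split() returns list

str, list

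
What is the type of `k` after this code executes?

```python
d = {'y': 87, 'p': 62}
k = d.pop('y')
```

dict.pop() returns the value (int)

int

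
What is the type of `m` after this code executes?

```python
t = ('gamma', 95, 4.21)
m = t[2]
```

Index 2 of tuple is 4.21 which is float

float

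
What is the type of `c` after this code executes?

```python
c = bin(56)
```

bin() returns str representation

str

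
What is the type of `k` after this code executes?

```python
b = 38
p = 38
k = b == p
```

Equality comparison returns bool

bool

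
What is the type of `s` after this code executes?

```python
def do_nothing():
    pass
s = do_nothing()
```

A function with no return statement returns None

NoneType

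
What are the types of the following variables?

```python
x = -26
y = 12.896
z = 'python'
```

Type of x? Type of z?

x is int; z is str

int, str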